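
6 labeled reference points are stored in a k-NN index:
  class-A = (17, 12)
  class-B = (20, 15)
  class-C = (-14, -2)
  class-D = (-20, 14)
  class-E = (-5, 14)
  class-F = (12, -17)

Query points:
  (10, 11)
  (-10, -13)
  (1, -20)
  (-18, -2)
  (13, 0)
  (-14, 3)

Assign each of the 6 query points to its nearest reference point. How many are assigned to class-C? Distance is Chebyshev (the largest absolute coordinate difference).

3

(10, 11) — d to each: class-A:7, class-B:10, class-C:24, class-D:30, class-E:15, class-F:28 → nearest is class-A
(-10, -13) — d to each: class-A:27, class-B:30, class-C:11, class-D:27, class-E:27, class-F:22 → nearest is class-C
(1, -20) — d to each: class-A:32, class-B:35, class-C:18, class-D:34, class-E:34, class-F:11 → nearest is class-F
(-18, -2) — d to each: class-A:35, class-B:38, class-C:4, class-D:16, class-E:16, class-F:30 → nearest is class-C
(13, 0) — d to each: class-A:12, class-B:15, class-C:27, class-D:33, class-E:18, class-F:17 → nearest is class-A
(-14, 3) — d to each: class-A:31, class-B:34, class-C:5, class-D:11, class-E:11, class-F:26 → nearest is class-C
3 of the 6 points have class-C as nearest.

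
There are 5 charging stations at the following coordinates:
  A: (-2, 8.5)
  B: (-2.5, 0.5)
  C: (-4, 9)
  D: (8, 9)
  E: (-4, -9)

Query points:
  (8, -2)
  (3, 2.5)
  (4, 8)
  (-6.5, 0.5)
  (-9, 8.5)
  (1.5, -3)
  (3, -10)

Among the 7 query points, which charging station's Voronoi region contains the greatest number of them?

B

(8, -2) — d² to each: A:210.25, B:116.5, C:265, D:121, E:193 → nearest is B
(3, 2.5) — d² to each: A:61, B:34.25, C:91.25, D:67.25, E:181.25 → nearest is B
(4, 8) — d² to each: A:36.25, B:98.5, C:65, D:17, E:353 → nearest is D
(-6.5, 0.5) — d² to each: A:84.25, B:16, C:78.5, D:282.5, E:96.5 → nearest is B
(-9, 8.5) — d² to each: A:49, B:106.25, C:25.25, D:289.25, E:331.25 → nearest is C
(1.5, -3) — d² to each: A:144.5, B:28.25, C:174.25, D:186.25, E:66.25 → nearest is B
(3, -10) — d² to each: A:367.25, B:140.5, C:410, D:386, E:50 → nearest is E
Tally — B:4, C:1, D:1, E:1. B captures the most (4).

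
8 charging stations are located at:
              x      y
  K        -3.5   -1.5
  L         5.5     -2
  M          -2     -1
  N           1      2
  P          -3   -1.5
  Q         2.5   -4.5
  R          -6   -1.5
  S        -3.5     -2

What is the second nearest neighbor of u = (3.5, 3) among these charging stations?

L

Squared Euclidean distances:
|uK|² = 49 + 20.25 = 69.25
|uL|² = 4 + 25 = 29
|uM|² = 30.25 + 16 = 46.25
|uN|² = 6.25 + 1 = 7.25
|uP|² = 42.25 + 20.25 = 62.5
|uQ|² = 1 + 56.25 = 57.25
|uR|² = 90.25 + 20.25 = 110.5
|uS|² = 49 + 25 = 74
Sorted ascending: N, L, M, … — the second-nearest is L.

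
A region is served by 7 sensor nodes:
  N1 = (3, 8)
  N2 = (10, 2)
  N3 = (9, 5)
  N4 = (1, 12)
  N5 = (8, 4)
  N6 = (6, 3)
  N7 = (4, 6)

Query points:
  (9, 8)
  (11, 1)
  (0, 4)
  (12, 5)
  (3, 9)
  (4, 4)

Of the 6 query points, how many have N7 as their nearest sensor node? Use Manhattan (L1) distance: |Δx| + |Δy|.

(9, 8) — d to each: N1:6, N2:7, N3:3, N4:12, N5:5, N6:8, N7:7 → nearest is N3
(11, 1) — d to each: N1:15, N2:2, N3:6, N4:21, N5:6, N6:7, N7:12 → nearest is N2
(0, 4) — d to each: N1:7, N2:12, N3:10, N4:9, N5:8, N6:7, N7:6 → nearest is N7
(12, 5) — d to each: N1:12, N2:5, N3:3, N4:18, N5:5, N6:8, N7:9 → nearest is N3
(3, 9) — d to each: N1:1, N2:14, N3:10, N4:5, N5:10, N6:9, N7:4 → nearest is N1
(4, 4) — d to each: N1:5, N2:8, N3:6, N4:11, N5:4, N6:3, N7:2 → nearest is N7
2 of the 6 points have N7 as nearest.

2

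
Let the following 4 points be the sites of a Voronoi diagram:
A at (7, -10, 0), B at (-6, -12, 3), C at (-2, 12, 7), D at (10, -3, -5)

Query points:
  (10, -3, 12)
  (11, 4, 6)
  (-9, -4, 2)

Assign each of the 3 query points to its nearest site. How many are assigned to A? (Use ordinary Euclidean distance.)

1

(10, -3, 12) — d² to each: A:202, B:418, C:394, D:289 → nearest is A
(11, 4, 6) — d² to each: A:248, B:554, C:234, D:171 → nearest is D
(-9, -4, 2) — d² to each: A:296, B:74, C:330, D:411 → nearest is B
1 of the 3 points has A as nearest.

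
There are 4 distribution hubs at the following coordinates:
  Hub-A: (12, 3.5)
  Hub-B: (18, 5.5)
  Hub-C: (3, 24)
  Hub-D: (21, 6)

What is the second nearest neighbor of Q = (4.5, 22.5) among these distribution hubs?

Hub-A

Squared Euclidean distances:
d²(Q, Hub-A) = 56.25 + 361 = 417.25
d²(Q, Hub-B) = 182.25 + 289 = 471.25
d²(Q, Hub-C) = 2.25 + 2.25 = 4.5
d²(Q, Hub-D) = 272.25 + 272.25 = 544.5
Sorted ascending: Hub-C, Hub-A, Hub-B, … — the second-nearest is Hub-A.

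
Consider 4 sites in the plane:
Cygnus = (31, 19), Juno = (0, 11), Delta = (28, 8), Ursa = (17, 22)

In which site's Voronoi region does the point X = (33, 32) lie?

Since √ is increasing, it suffices to compare squared distances:
d²(X, Cygnus) = (33−31)² + (32−19)² = 4 + 169 = 173
d²(X, Juno) = (33−0)² + (32−11)² = 1089 + 441 = 1530
d²(X, Delta) = (33−28)² + (32−8)² = 25 + 576 = 601
d²(X, Ursa) = (33−17)² + (32−22)² = 256 + 100 = 356
Cygnus is nearest.

Cygnus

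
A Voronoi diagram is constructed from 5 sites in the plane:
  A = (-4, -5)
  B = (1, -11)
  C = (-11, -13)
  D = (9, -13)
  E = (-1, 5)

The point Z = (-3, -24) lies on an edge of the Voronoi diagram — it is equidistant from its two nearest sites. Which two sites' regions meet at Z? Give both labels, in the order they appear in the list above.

B and C

Squared distances from Z to each site:
|ZA|² = (-3−(-4))² + (-24−(-5))² = 1 + 361 = 362
|ZB|² = (-3−1)² + (-24−(-11))² = 16 + 169 = 185
|ZC|² = (-3−(-11))² + (-24−(-13))² = 64 + 121 = 185
|ZD|² = (-3−9)² + (-24−(-13))² = 144 + 121 = 265
|ZE|² = (-3−(-1))² + (-24−5)² = 4 + 841 = 845
Z is equidistant from B and C (both at squared distance 185), and every other site is strictly farther — so Z lies on the B–C Voronoi edge.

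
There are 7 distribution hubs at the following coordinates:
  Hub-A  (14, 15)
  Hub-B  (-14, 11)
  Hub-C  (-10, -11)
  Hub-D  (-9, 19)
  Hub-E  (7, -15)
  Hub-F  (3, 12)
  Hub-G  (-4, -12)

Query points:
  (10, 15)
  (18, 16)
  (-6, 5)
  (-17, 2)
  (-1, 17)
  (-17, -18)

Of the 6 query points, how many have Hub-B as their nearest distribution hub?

2

(10, 15) — d² to each: Hub-A:16, Hub-B:592, Hub-C:1076, Hub-D:377, Hub-E:909, Hub-F:58, Hub-G:925 → nearest is Hub-A
(18, 16) — d² to each: Hub-A:17, Hub-B:1049, Hub-C:1513, Hub-D:738, Hub-E:1082, Hub-F:241, Hub-G:1268 → nearest is Hub-A
(-6, 5) — d² to each: Hub-A:500, Hub-B:100, Hub-C:272, Hub-D:205, Hub-E:569, Hub-F:130, Hub-G:293 → nearest is Hub-B
(-17, 2) — d² to each: Hub-A:1130, Hub-B:90, Hub-C:218, Hub-D:353, Hub-E:865, Hub-F:500, Hub-G:365 → nearest is Hub-B
(-1, 17) — d² to each: Hub-A:229, Hub-B:205, Hub-C:865, Hub-D:68, Hub-E:1088, Hub-F:41, Hub-G:850 → nearest is Hub-F
(-17, -18) — d² to each: Hub-A:2050, Hub-B:850, Hub-C:98, Hub-D:1433, Hub-E:585, Hub-F:1300, Hub-G:205 → nearest is Hub-C
2 of the 6 points have Hub-B as nearest.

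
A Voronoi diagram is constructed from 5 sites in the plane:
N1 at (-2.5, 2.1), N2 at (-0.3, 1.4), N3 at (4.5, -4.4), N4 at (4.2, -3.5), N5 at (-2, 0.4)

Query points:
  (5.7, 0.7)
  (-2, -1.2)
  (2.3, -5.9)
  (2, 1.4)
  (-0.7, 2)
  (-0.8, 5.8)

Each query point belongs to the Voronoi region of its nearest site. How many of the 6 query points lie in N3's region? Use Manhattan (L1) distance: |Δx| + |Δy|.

(5.7, 0.7) — d to each: N1:9.6, N2:6.7, N3:6.3, N4:5.7, N5:8 → nearest is N4
(-2, -1.2) — d to each: N1:3.8, N2:4.3, N3:9.7, N4:8.5, N5:1.6 → nearest is N5
(2.3, -5.9) — d to each: N1:12.8, N2:9.9, N3:3.7, N4:4.3, N5:10.6 → nearest is N3
(2, 1.4) — d to each: N1:5.2, N2:2.3, N3:8.3, N4:7.1, N5:5 → nearest is N2
(-0.7, 2) — d to each: N1:1.9, N2:1, N3:11.6, N4:10.4, N5:2.9 → nearest is N2
(-0.8, 5.8) — d to each: N1:5.4, N2:4.9, N3:15.5, N4:14.3, N5:6.6 → nearest is N2
1 of the 6 points has N3 as nearest.

1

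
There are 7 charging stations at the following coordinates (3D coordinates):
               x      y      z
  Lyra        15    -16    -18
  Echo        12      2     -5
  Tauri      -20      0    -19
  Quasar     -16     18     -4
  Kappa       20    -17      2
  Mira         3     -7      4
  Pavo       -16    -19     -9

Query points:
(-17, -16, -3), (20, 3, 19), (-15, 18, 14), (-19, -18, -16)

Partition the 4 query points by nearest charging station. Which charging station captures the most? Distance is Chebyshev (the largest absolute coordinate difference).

Pavo

(-17, -16, -3) — d to each: Lyra:32, Echo:29, Tauri:16, Quasar:34, Kappa:37, Mira:20, Pavo:6 → nearest is Pavo
(20, 3, 19) — d to each: Lyra:37, Echo:24, Tauri:40, Quasar:36, Kappa:20, Mira:17, Pavo:36 → nearest is Mira
(-15, 18, 14) — d to each: Lyra:34, Echo:27, Tauri:33, Quasar:18, Kappa:35, Mira:25, Pavo:37 → nearest is Quasar
(-19, -18, -16) — d to each: Lyra:34, Echo:31, Tauri:18, Quasar:36, Kappa:39, Mira:22, Pavo:7 → nearest is Pavo
Tally — Quasar:1, Mira:1, Pavo:2. Pavo captures the most (2).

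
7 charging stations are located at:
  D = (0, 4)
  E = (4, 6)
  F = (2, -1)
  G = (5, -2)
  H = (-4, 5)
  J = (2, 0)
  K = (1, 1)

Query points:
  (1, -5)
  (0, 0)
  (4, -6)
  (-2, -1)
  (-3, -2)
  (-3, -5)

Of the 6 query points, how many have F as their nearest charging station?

2

(1, -5) — d² to each: D:82, E:130, F:17, G:25, H:125, J:26, K:36 → nearest is F
(0, 0) — d² to each: D:16, E:52, F:5, G:29, H:41, J:4, K:2 → nearest is K
(4, -6) — d² to each: D:116, E:144, F:29, G:17, H:185, J:40, K:58 → nearest is G
(-2, -1) — d² to each: D:29, E:85, F:16, G:50, H:40, J:17, K:13 → nearest is K
(-3, -2) — d² to each: D:45, E:113, F:26, G:64, H:50, J:29, K:25 → nearest is K
(-3, -5) — d² to each: D:90, E:170, F:41, G:73, H:101, J:50, K:52 → nearest is F
2 of the 6 points have F as nearest.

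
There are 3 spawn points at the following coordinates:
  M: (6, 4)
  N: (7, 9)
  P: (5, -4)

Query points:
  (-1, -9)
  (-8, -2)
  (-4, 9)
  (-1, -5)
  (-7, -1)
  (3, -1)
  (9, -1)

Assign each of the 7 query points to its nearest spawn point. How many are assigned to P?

6

(-1, -9) — d² to each: M:218, N:388, P:61 → nearest is P
(-8, -2) — d² to each: M:232, N:346, P:173 → nearest is P
(-4, 9) — d² to each: M:125, N:121, P:250 → nearest is N
(-1, -5) — d² to each: M:130, N:260, P:37 → nearest is P
(-7, -1) — d² to each: M:194, N:296, P:153 → nearest is P
(3, -1) — d² to each: M:34, N:116, P:13 → nearest is P
(9, -1) — d² to each: M:34, N:104, P:25 → nearest is P
6 of the 7 points have P as nearest.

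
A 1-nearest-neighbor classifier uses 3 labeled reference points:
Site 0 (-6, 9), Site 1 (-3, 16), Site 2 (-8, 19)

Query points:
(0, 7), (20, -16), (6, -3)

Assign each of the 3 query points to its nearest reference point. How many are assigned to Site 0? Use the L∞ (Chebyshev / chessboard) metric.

3

(0, 7) — d to each: Site 0:6, Site 1:9, Site 2:12 → nearest is Site 0
(20, -16) — d to each: Site 0:26, Site 1:32, Site 2:35 → nearest is Site 0
(6, -3) — d to each: Site 0:12, Site 1:19, Site 2:22 → nearest is Site 0
3 of the 3 points have Site 0 as nearest.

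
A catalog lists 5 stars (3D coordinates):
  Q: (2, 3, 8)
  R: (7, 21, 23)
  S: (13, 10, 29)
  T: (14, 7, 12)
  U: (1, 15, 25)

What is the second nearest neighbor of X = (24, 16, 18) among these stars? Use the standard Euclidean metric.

S

Squared Euclidean distances:
|XQ|² = (24−2)² + (16−3)² + (18−8)² = 484 + 169 + 100 = 753
|XR|² = (24−7)² + (16−21)² + (18−23)² = 289 + 25 + 25 = 339
|XS|² = (24−13)² + (16−10)² + (18−29)² = 121 + 36 + 121 = 278
|XT|² = (24−14)² + (16−7)² + (18−12)² = 100 + 81 + 36 = 217
|XU|² = (24−1)² + (16−15)² + (18−25)² = 529 + 1 + 49 = 579
Sorted ascending: T, S, R, … — the second-nearest is S.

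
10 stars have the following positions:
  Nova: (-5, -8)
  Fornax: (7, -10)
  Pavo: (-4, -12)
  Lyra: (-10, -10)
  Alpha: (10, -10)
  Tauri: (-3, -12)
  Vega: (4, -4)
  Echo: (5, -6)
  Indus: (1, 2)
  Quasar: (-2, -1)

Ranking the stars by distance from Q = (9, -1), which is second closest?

Squared Euclidean distances:
d²(Q, Nova) = 196 + 49 = 245
d²(Q, Fornax) = 4 + 81 = 85
d²(Q, Pavo) = 169 + 121 = 290
d²(Q, Lyra) = 361 + 81 = 442
d²(Q, Alpha) = 1 + 81 = 82
d²(Q, Tauri) = 144 + 121 = 265
d²(Q, Vega) = 25 + 9 = 34
d²(Q, Echo) = 16 + 25 = 41
d²(Q, Indus) = 64 + 9 = 73
d²(Q, Quasar) = 121 + 0 = 121
Sorted ascending: Vega, Echo, Indus, … — the second-nearest is Echo.

Echo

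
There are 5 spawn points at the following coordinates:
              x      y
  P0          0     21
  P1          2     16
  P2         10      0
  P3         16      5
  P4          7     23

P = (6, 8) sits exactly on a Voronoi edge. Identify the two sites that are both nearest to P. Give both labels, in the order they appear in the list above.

P1 and P2

Squared distances from P to each site:
|PP0|² = (6−0)² + (8−21)² = 36 + 169 = 205
|PP1|² = (6−2)² + (8−16)² = 16 + 64 = 80
|PP2|² = (6−10)² + (8−0)² = 16 + 64 = 80
|PP3|² = (6−16)² + (8−5)² = 100 + 9 = 109
|PP4|² = (6−7)² + (8−23)² = 1 + 225 = 226
P is equidistant from P1 and P2 (both at squared distance 80), and every other site is strictly farther — so P lies on the P1–P2 Voronoi edge.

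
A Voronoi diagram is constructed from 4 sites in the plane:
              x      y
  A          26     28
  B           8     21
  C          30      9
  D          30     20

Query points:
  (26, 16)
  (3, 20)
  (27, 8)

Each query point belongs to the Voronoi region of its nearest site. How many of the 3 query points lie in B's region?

1

(26, 16) — d² to each: A:144, B:349, C:65, D:32 → nearest is D
(3, 20) — d² to each: A:593, B:26, C:850, D:729 → nearest is B
(27, 8) — d² to each: A:401, B:530, C:10, D:153 → nearest is C
1 of the 3 points has B as nearest.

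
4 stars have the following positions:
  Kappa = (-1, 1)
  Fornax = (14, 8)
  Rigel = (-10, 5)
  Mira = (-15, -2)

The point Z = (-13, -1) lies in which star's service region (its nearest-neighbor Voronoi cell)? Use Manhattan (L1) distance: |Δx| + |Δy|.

Mira

d(Z, Kappa) = |-13−(-1)| + |-1−1| = 12 + 2 = 14
d(Z, Fornax) = |-13−14| + |-1−8| = 27 + 9 = 36
d(Z, Rigel) = |-13−(-10)| + |-1−5| = 3 + 6 = 9
d(Z, Mira) = |-13−(-15)| + |-1−(-2)| = 2 + 1 = 3
Mira is nearest.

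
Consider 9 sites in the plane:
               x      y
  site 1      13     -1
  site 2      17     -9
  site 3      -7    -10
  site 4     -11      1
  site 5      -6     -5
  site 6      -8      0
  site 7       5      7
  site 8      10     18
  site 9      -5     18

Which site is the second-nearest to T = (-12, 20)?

Compare squared distances (the ordering matches that of the actual distances):
d²(T, site 1) = (-12−13)² + (20−(-1))² = 625 + 441 = 1066
d²(T, site 2) = (-12−17)² + (20−(-9))² = 841 + 841 = 1682
d²(T, site 3) = (-12−(-7))² + (20−(-10))² = 25 + 900 = 925
d²(T, site 4) = (-12−(-11))² + (20−1)² = 1 + 361 = 362
d²(T, site 5) = (-12−(-6))² + (20−(-5))² = 36 + 625 = 661
d²(T, site 6) = (-12−(-8))² + (20−0)² = 16 + 400 = 416
d²(T, site 7) = (-12−5)² + (20−7)² = 289 + 169 = 458
d²(T, site 8) = (-12−10)² + (20−18)² = 484 + 4 = 488
d²(T, site 9) = (-12−(-5))² + (20−18)² = 49 + 4 = 53
Sorted ascending: site 9, site 4, site 6, … — the second-nearest is site 4.

site 4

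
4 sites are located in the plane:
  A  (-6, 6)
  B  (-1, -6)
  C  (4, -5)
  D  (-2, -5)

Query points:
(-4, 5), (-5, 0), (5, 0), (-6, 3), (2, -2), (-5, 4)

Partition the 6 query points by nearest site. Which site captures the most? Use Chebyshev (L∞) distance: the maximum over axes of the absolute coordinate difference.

(-4, 5) — d to each: A:2, B:11, C:10, D:10 → nearest is A
(-5, 0) — d to each: A:6, B:6, C:9, D:5 → nearest is D
(5, 0) — d to each: A:11, B:6, C:5, D:7 → nearest is C
(-6, 3) — d to each: A:3, B:9, C:10, D:8 → nearest is A
(2, -2) — d to each: A:8, B:4, C:3, D:4 → nearest is C
(-5, 4) — d to each: A:2, B:10, C:9, D:9 → nearest is A
Tally — A:3, C:2, D:1. A captures the most (3).

A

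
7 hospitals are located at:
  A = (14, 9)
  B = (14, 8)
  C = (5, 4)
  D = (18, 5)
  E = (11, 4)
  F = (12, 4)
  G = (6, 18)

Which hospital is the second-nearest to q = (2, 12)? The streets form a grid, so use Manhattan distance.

C

d(q,A) = 12 + 3 = 15
d(q,B) = 12 + 4 = 16
d(q,C) = 3 + 8 = 11
d(q,D) = 16 + 7 = 23
d(q,E) = 9 + 8 = 17
d(q,F) = 10 + 8 = 18
d(q,G) = 4 + 6 = 10
Sorted ascending: G, C, A, … — the second-nearest is C.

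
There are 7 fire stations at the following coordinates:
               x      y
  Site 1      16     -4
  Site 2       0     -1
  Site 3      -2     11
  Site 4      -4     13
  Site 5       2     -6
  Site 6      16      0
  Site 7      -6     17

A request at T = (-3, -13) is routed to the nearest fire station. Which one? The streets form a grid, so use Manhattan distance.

Site 5

d(T, Site 1) = 19 + 9 = 28
d(T, Site 2) = 3 + 12 = 15
d(T, Site 3) = 1 + 24 = 25
d(T, Site 4) = 1 + 26 = 27
d(T, Site 5) = 5 + 7 = 12
d(T, Site 6) = 19 + 13 = 32
d(T, Site 7) = 3 + 30 = 33
Site 5 is nearest.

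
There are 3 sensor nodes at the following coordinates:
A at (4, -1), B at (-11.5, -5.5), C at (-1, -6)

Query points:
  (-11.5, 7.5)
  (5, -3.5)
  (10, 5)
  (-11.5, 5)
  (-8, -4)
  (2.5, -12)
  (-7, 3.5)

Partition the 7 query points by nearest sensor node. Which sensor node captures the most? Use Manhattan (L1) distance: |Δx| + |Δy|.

(-11.5, 7.5) — d to each: A:24, B:13, C:24 → nearest is B
(5, -3.5) — d to each: A:3.5, B:18.5, C:8.5 → nearest is A
(10, 5) — d to each: A:12, B:32, C:22 → nearest is A
(-11.5, 5) — d to each: A:21.5, B:10.5, C:21.5 → nearest is B
(-8, -4) — d to each: A:15, B:5, C:9 → nearest is B
(2.5, -12) — d to each: A:12.5, B:20.5, C:9.5 → nearest is C
(-7, 3.5) — d to each: A:15.5, B:13.5, C:15.5 → nearest is B
Tally — A:2, B:4, C:1. B captures the most (4).

B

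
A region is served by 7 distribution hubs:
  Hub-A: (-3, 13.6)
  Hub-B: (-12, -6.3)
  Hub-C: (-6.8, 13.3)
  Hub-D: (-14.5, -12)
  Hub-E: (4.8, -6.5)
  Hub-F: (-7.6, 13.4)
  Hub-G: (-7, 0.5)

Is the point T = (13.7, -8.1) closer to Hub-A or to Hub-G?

Compare squared distances:
d²(T, Hub-A) = (13.7−(-3))² + (-8.1−13.6)² = 278.89 + 470.89 = 749.78
d²(T, Hub-G) = (13.7−(-7))² + (-8.1−0.5)² = 428.49 + 73.96 = 502.45
749.78 > 502.45, so Hub-G is closer.

Hub-G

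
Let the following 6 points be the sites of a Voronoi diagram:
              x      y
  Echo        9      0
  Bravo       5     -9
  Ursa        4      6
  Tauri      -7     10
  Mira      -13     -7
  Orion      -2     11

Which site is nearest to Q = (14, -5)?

Squared Euclidean distances:
d²(Q, Echo) = (14−9)² + (-5−0)² = 25 + 25 = 50
d²(Q, Bravo) = (14−5)² + (-5−(-9))² = 81 + 16 = 97
d²(Q, Ursa) = (14−4)² + (-5−6)² = 100 + 121 = 221
d²(Q, Tauri) = (14−(-7))² + (-5−10)² = 441 + 225 = 666
d²(Q, Mira) = (14−(-13))² + (-5−(-7))² = 729 + 4 = 733
d²(Q, Orion) = (14−(-2))² + (-5−11)² = 256 + 256 = 512
The smallest is to Echo, so Q lies in the Voronoi region of Echo.

Echo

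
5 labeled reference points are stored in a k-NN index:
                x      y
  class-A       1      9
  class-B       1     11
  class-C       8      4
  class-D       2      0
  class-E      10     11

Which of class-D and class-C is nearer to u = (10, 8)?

class-C

Compare squared distances:
d²(u, class-D) = (10−2)² + (8−0)² = 64 + 64 = 128
d²(u, class-C) = (10−8)² + (8−4)² = 4 + 16 = 20
128 > 20, so class-C is closer.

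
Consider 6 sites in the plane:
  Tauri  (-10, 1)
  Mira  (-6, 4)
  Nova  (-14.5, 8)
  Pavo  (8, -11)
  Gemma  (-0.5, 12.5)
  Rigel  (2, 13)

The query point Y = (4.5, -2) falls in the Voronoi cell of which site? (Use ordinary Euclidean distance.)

Compare squared distances (the ordering matches that of the actual distances):
d²(Y, Tauri) = 210.25 + 9 = 219.25
d²(Y, Mira) = 110.25 + 36 = 146.25
d²(Y, Nova) = 361 + 100 = 461
d²(Y, Pavo) = 12.25 + 81 = 93.25
d²(Y, Gemma) = 25 + 210.25 = 235.25
d²(Y, Rigel) = 6.25 + 225 = 231.25
Minimum is at Pavo.

Pavo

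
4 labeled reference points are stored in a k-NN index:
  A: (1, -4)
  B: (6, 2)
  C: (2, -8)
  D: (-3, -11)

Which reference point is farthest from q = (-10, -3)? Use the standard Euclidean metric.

B

Squared Euclidean distances:
|qA|² = (-10−1)² + (-3−(-4))² = 121 + 1 = 122
|qB|² = (-10−6)² + (-3−2)² = 256 + 25 = 281
|qC|² = (-10−2)² + (-3−(-8))² = 144 + 25 = 169
|qD|² = (-10−(-3))² + (-3−(-11))² = 49 + 64 = 113
The largest is to B.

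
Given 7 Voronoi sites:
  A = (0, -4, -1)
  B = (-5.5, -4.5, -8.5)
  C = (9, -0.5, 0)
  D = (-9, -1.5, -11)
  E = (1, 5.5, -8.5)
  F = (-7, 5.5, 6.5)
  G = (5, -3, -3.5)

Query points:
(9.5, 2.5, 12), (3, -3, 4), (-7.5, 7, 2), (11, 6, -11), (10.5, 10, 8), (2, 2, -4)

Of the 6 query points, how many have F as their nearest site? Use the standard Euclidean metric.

1

(9.5, 2.5, 12) — d² to each: A:301.5, B:694.25, C:153.25, D:887.25, E:501.5, F:311.5, G:290.75 → nearest is C
(3, -3, 4) — d² to each: A:35, B:230.75, C:58.25, D:371.25, E:232.5, F:178.5, G:60.25 → nearest is A
(-7.5, 7, 2) — d² to each: A:186.25, B:246.5, C:332.5, D:243.5, E:184.75, F:22.75, G:286.5 → nearest is F
(11, 6, -11) — d² to each: A:321, B:388.75, C:167.25, D:456.25, E:106.5, F:630.5, G:173.25 → nearest is E
(10.5, 10, 8) — d² to each: A:387.25, B:738.5, C:176.5, D:873.5, E:382.75, F:328.75, G:331.5 → nearest is C
(2, 2, -4) — d² to each: A:49, B:118.75, C:71.25, D:182.25, E:33.5, F:203.5, G:34.25 → nearest is E
1 of the 6 points has F as nearest.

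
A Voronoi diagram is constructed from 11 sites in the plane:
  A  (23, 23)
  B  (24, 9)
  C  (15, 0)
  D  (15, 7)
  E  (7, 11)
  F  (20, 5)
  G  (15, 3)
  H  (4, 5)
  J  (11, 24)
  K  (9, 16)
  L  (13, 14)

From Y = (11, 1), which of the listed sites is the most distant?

Compare squared distances (the ordering matches that of the actual distances):
|YA|² = (11−23)² + (1−23)² = 144 + 484 = 628
|YB|² = (11−24)² + (1−9)² = 169 + 64 = 233
|YC|² = (11−15)² + (1−0)² = 16 + 1 = 17
|YD|² = (11−15)² + (1−7)² = 16 + 36 = 52
|YE|² = (11−7)² + (1−11)² = 16 + 100 = 116
|YF|² = (11−20)² + (1−5)² = 81 + 16 = 97
|YG|² = (11−15)² + (1−3)² = 16 + 4 = 20
|YH|² = (11−4)² + (1−5)² = 49 + 16 = 65
|YJ|² = (11−11)² + (1−24)² = 0 + 529 = 529
|YK|² = (11−9)² + (1−16)² = 4 + 225 = 229
|YL|² = (11−13)² + (1−14)² = 4 + 169 = 173
The largest is to A.

A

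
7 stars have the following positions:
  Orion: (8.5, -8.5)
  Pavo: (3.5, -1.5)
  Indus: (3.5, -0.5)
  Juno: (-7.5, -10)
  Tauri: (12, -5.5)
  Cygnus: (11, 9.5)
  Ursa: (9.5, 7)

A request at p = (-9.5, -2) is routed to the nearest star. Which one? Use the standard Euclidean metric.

Juno

Since √ is increasing, it suffices to compare squared distances:
d²(p, Orion) = (-9.5−8.5)² + (-2−(-8.5))² = 324 + 42.25 = 366.25
d²(p, Pavo) = (-9.5−3.5)² + (-2−(-1.5))² = 169 + 0.25 = 169.25
d²(p, Indus) = (-9.5−3.5)² + (-2−(-0.5))² = 169 + 2.25 = 171.25
d²(p, Juno) = (-9.5−(-7.5))² + (-2−(-10))² = 4 + 64 = 68
d²(p, Tauri) = (-9.5−12)² + (-2−(-5.5))² = 462.25 + 12.25 = 474.5
d²(p, Cygnus) = (-9.5−11)² + (-2−9.5)² = 420.25 + 132.25 = 552.5
d²(p, Ursa) = (-9.5−9.5)² + (-2−7)² = 361 + 81 = 442
The smallest is to Juno, so p lies in the Voronoi region of Juno.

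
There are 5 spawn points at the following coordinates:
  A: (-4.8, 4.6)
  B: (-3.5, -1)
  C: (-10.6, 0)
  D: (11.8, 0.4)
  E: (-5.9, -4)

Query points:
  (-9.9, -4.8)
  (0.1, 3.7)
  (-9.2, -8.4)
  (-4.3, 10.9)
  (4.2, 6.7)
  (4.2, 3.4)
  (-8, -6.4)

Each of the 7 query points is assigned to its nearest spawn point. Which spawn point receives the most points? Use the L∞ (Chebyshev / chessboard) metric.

(-9.9, -4.8) — d to each: A:9.4, B:6.4, C:4.8, D:21.7, E:4 → nearest is E
(0.1, 3.7) — d to each: A:4.9, B:4.7, C:10.7, D:11.7, E:7.7 → nearest is B
(-9.2, -8.4) — d to each: A:13, B:7.4, C:8.4, D:21, E:4.4 → nearest is E
(-4.3, 10.9) — d to each: A:6.3, B:11.9, C:10.9, D:16.1, E:14.9 → nearest is A
(4.2, 6.7) — d to each: A:9, B:7.7, C:14.8, D:7.6, E:10.7 → nearest is D
(4.2, 3.4) — d to each: A:9, B:7.7, C:14.8, D:7.6, E:10.1 → nearest is D
(-8, -6.4) — d to each: A:11, B:5.4, C:6.4, D:19.8, E:2.4 → nearest is E
Tally — A:1, B:1, D:2, E:3. E captures the most (3).

E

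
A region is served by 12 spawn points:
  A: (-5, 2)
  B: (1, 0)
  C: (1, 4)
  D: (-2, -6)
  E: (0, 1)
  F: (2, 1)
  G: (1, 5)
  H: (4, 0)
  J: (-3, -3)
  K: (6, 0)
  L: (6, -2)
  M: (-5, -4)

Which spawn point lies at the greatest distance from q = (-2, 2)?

Squared Euclidean distances:
|qA|² = (-2−(-5))² + (2−2)² = 9 + 0 = 9
|qB|² = (-2−1)² + (2−0)² = 9 + 4 = 13
|qC|² = (-2−1)² + (2−4)² = 9 + 4 = 13
|qD|² = (-2−(-2))² + (2−(-6))² = 0 + 64 = 64
|qE|² = (-2−0)² + (2−1)² = 4 + 1 = 5
|qF|² = (-2−2)² + (2−1)² = 16 + 1 = 17
|qG|² = (-2−1)² + (2−5)² = 9 + 9 = 18
|qH|² = (-2−4)² + (2−0)² = 36 + 4 = 40
|qJ|² = (-2−(-3))² + (2−(-3))² = 1 + 25 = 26
|qK|² = (-2−6)² + (2−0)² = 64 + 4 = 68
|qL|² = (-2−6)² + (2−(-2))² = 64 + 16 = 80
|qM|² = (-2−(-5))² + (2−(-4))² = 9 + 36 = 45
The largest is to L.

L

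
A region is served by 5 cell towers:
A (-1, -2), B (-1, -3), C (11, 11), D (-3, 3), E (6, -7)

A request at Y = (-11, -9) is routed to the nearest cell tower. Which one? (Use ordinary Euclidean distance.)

B

Since √ is increasing, it suffices to compare squared distances:
|YA|² = (-11−(-1))² + (-9−(-2))² = 100 + 49 = 149
|YB|² = (-11−(-1))² + (-9−(-3))² = 100 + 36 = 136
|YC|² = (-11−11)² + (-9−11)² = 484 + 400 = 884
|YD|² = (-11−(-3))² + (-9−3)² = 64 + 144 = 208
|YE|² = (-11−6)² + (-9−(-7))² = 289 + 4 = 293
Minimum is at B.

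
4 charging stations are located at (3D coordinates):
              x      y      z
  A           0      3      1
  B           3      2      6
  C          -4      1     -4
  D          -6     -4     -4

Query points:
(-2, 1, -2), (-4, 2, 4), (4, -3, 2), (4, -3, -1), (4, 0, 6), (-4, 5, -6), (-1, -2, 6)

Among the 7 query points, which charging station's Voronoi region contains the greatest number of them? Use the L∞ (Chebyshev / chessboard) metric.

B

(-2, 1, -2) — d to each: A:3, B:8, C:2, D:5 → nearest is C
(-4, 2, 4) — d to each: A:4, B:7, C:8, D:8 → nearest is A
(4, -3, 2) — d to each: A:6, B:5, C:8, D:10 → nearest is B
(4, -3, -1) — d to each: A:6, B:7, C:8, D:10 → nearest is A
(4, 0, 6) — d to each: A:5, B:2, C:10, D:10 → nearest is B
(-4, 5, -6) — d to each: A:7, B:12, C:4, D:9 → nearest is C
(-1, -2, 6) — d to each: A:5, B:4, C:10, D:10 → nearest is B
Tally — A:2, B:3, C:2. B captures the most (3).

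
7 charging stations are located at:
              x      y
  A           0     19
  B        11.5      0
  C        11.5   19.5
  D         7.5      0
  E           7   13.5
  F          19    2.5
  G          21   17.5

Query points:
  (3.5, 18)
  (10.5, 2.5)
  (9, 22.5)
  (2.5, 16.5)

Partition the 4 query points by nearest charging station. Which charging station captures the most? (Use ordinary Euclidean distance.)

(3.5, 18) — d² to each: A:13.25, B:388, C:66.25, D:340, E:32.5, F:480.5, G:306.5 → nearest is A
(10.5, 2.5) — d² to each: A:382.5, B:7.25, C:290, D:15.25, E:133.25, F:72.25, G:335.25 → nearest is B
(9, 22.5) — d² to each: A:93.25, B:512.5, C:15.25, D:508.5, E:85, F:500, G:169 → nearest is C
(2.5, 16.5) — d² to each: A:12.5, B:353.25, C:90, D:297.25, E:29.25, F:468.25, G:343.25 → nearest is A
Tally — A:2, B:1, C:1. A captures the most (2).

A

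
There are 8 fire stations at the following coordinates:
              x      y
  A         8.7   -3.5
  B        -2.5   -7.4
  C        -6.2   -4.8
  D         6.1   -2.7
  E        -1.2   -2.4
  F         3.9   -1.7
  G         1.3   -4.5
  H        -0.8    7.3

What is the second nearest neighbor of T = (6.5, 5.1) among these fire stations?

H

Compare squared distances (the ordering matches that of the actual distances):
|TA|² = 4.84 + 73.96 = 78.8
|TB|² = 81 + 156.25 = 237.25
|TC|² = 161.29 + 98.01 = 259.3
|TD|² = 0.16 + 60.84 = 61
|TE|² = 59.29 + 56.25 = 115.54
|TF|² = 6.76 + 46.24 = 53
|TG|² = 27.04 + 92.16 = 119.2
|TH|² = 53.29 + 4.84 = 58.13
Sorted ascending: F, H, D, … — the second-nearest is H.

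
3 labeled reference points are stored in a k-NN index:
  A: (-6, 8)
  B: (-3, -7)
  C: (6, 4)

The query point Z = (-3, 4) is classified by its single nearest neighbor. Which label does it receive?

Squared Euclidean distances:
|ZA|² = (-3−(-6))² + (4−8)² = 9 + 16 = 25
|ZB|² = (-3−(-3))² + (4−(-7))² = 0 + 121 = 121
|ZC|² = (-3−6)² + (4−4)² = 81 + 0 = 81
A is nearest.

A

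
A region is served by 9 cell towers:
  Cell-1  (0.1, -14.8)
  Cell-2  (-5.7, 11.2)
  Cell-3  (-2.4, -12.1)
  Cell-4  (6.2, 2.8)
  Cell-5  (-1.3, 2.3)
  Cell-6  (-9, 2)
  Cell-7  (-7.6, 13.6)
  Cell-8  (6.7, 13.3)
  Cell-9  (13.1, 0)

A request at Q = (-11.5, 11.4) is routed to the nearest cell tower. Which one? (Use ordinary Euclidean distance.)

Since √ is increasing, it suffices to compare squared distances:
d²(Q, Cell-1) = 134.56 + 686.44 = 821
d²(Q, Cell-2) = 33.64 + 0.04 = 33.68
d²(Q, Cell-3) = 82.81 + 552.25 = 635.06
d²(Q, Cell-4) = 313.29 + 73.96 = 387.25
d²(Q, Cell-5) = 104.04 + 82.81 = 186.85
d²(Q, Cell-6) = 6.25 + 88.36 = 94.61
d²(Q, Cell-7) = 15.21 + 4.84 = 20.05
d²(Q, Cell-8) = 331.24 + 3.61 = 334.85
d²(Q, Cell-9) = 605.16 + 129.96 = 735.12
The smallest is to Cell-7, so Q lies in the Voronoi region of Cell-7.

Cell-7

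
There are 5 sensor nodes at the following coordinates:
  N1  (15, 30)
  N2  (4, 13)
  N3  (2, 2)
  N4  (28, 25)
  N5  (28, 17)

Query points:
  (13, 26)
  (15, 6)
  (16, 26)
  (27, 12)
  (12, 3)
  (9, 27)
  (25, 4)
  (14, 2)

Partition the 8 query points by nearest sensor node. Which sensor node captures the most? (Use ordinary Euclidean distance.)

(13, 26) — d² to each: N1:20, N2:250, N3:697, N4:226, N5:306 → nearest is N1
(15, 6) — d² to each: N1:576, N2:170, N3:185, N4:530, N5:290 → nearest is N2
(16, 26) — d² to each: N1:17, N2:313, N3:772, N4:145, N5:225 → nearest is N1
(27, 12) — d² to each: N1:468, N2:530, N3:725, N4:170, N5:26 → nearest is N5
(12, 3) — d² to each: N1:738, N2:164, N3:101, N4:740, N5:452 → nearest is N3
(9, 27) — d² to each: N1:45, N2:221, N3:674, N4:365, N5:461 → nearest is N1
(25, 4) — d² to each: N1:776, N2:522, N3:533, N4:450, N5:178 → nearest is N5
(14, 2) — d² to each: N1:785, N2:221, N3:144, N4:725, N5:421 → nearest is N3
Tally — N1:3, N2:1, N3:2, N5:2. N1 captures the most (3).

N1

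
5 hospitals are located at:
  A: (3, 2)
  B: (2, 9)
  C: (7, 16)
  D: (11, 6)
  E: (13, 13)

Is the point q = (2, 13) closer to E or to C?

C

Compare squared distances:
|qE|² = (2−13)² + (13−13)² = 121 + 0 = 121
|qC|² = (2−7)² + (13−16)² = 25 + 9 = 34
121 > 34, so C is closer.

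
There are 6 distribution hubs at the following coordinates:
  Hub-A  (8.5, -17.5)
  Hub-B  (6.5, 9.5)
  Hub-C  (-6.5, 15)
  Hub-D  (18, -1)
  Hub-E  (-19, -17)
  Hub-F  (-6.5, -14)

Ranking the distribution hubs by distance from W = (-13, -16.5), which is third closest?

Since √ is increasing, it suffices to compare squared distances:
d²(W, Hub-A) = 462.25 + 1 = 463.25
d²(W, Hub-B) = 380.25 + 676 = 1056.25
d²(W, Hub-C) = 42.25 + 992.25 = 1034.5
d²(W, Hub-D) = 961 + 240.25 = 1201.25
d²(W, Hub-E) = 36 + 0.25 = 36.25
d²(W, Hub-F) = 42.25 + 6.25 = 48.5
Sorted ascending: Hub-E, Hub-F, Hub-A, Hub-C, … — the third-nearest is Hub-A.

Hub-A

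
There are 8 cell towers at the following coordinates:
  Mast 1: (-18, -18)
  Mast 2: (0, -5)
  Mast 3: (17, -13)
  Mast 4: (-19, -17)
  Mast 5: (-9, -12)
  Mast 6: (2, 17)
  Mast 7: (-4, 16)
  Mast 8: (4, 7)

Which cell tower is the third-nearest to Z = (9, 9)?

Mast 7

Since √ is increasing, it suffices to compare squared distances:
d²(Z, Mast 1) = 729 + 729 = 1458
d²(Z, Mast 2) = 81 + 196 = 277
d²(Z, Mast 3) = 64 + 484 = 548
d²(Z, Mast 4) = 784 + 676 = 1460
d²(Z, Mast 5) = 324 + 441 = 765
d²(Z, Mast 6) = 49 + 64 = 113
d²(Z, Mast 7) = 169 + 49 = 218
d²(Z, Mast 8) = 25 + 4 = 29
Sorted ascending: Mast 8, Mast 6, Mast 7, Mast 2, … — the third-nearest is Mast 7.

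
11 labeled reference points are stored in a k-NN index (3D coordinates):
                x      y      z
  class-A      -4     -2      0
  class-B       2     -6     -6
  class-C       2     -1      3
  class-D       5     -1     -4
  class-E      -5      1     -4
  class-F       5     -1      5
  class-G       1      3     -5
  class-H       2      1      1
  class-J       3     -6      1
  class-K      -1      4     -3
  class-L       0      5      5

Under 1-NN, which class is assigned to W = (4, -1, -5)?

Since √ is increasing, it suffices to compare squared distances:
d²(W, class-A) = 64 + 1 + 25 = 90
d²(W, class-B) = 4 + 25 + 1 = 30
d²(W, class-C) = 4 + 0 + 64 = 68
d²(W, class-D) = 1 + 0 + 1 = 2
d²(W, class-E) = 81 + 4 + 1 = 86
d²(W, class-F) = 1 + 0 + 100 = 101
d²(W, class-G) = 9 + 16 + 0 = 25
d²(W, class-H) = 4 + 4 + 36 = 44
d²(W, class-J) = 1 + 25 + 36 = 62
d²(W, class-K) = 25 + 25 + 4 = 54
d²(W, class-L) = 16 + 36 + 100 = 152
class-D is nearest.

class-D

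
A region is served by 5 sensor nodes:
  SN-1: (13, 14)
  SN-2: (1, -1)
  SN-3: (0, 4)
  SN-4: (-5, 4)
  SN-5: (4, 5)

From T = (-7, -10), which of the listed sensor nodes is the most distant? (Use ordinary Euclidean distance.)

SN-1

Compare squared distances (the ordering matches that of the actual distances):
d²(T, SN-1) = (-7−13)² + (-10−14)² = 400 + 576 = 976
d²(T, SN-2) = (-7−1)² + (-10−(-1))² = 64 + 81 = 145
d²(T, SN-3) = (-7−0)² + (-10−4)² = 49 + 196 = 245
d²(T, SN-4) = (-7−(-5))² + (-10−4)² = 4 + 196 = 200
d²(T, SN-5) = (-7−4)² + (-10−5)² = 121 + 225 = 346
The largest is to SN-1.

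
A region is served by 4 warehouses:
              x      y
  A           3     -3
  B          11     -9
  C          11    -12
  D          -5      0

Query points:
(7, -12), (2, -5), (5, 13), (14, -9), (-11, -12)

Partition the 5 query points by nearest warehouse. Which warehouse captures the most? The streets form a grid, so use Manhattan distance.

(7, -12) — d to each: A:13, B:7, C:4, D:24 → nearest is C
(2, -5) — d to each: A:3, B:13, C:16, D:12 → nearest is A
(5, 13) — d to each: A:18, B:28, C:31, D:23 → nearest is A
(14, -9) — d to each: A:17, B:3, C:6, D:28 → nearest is B
(-11, -12) — d to each: A:23, B:25, C:22, D:18 → nearest is D
Tally — A:2, B:1, C:1, D:1. A captures the most (2).

A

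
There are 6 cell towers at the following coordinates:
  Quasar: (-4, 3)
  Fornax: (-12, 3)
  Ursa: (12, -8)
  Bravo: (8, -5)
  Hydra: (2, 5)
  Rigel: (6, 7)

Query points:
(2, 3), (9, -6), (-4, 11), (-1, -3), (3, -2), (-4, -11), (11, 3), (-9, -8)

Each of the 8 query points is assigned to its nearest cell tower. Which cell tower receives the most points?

Bravo

(2, 3) — d² to each: Quasar:36, Fornax:196, Ursa:221, Bravo:100, Hydra:4, Rigel:32 → nearest is Hydra
(9, -6) — d² to each: Quasar:250, Fornax:522, Ursa:13, Bravo:2, Hydra:170, Rigel:178 → nearest is Bravo
(-4, 11) — d² to each: Quasar:64, Fornax:128, Ursa:617, Bravo:400, Hydra:72, Rigel:116 → nearest is Quasar
(-1, -3) — d² to each: Quasar:45, Fornax:157, Ursa:194, Bravo:85, Hydra:73, Rigel:149 → nearest is Quasar
(3, -2) — d² to each: Quasar:74, Fornax:250, Ursa:117, Bravo:34, Hydra:50, Rigel:90 → nearest is Bravo
(-4, -11) — d² to each: Quasar:196, Fornax:260, Ursa:265, Bravo:180, Hydra:292, Rigel:424 → nearest is Bravo
(11, 3) — d² to each: Quasar:225, Fornax:529, Ursa:122, Bravo:73, Hydra:85, Rigel:41 → nearest is Rigel
(-9, -8) — d² to each: Quasar:146, Fornax:130, Ursa:441, Bravo:298, Hydra:290, Rigel:450 → nearest is Fornax
Tally — Quasar:2, Fornax:1, Bravo:3, Hydra:1, Rigel:1. Bravo captures the most (3).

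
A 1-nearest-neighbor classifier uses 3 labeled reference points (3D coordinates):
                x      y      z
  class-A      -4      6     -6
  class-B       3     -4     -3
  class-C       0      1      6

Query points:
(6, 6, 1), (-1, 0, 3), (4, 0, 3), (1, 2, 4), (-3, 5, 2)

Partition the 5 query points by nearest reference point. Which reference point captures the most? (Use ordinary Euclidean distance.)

class-C

(6, 6, 1) — d² to each: class-A:149, class-B:125, class-C:86 → nearest is class-C
(-1, 0, 3) — d² to each: class-A:126, class-B:68, class-C:11 → nearest is class-C
(4, 0, 3) — d² to each: class-A:181, class-B:53, class-C:26 → nearest is class-C
(1, 2, 4) — d² to each: class-A:141, class-B:89, class-C:6 → nearest is class-C
(-3, 5, 2) — d² to each: class-A:66, class-B:142, class-C:41 → nearest is class-C
Tally — class-C:5. class-C captures the most (5).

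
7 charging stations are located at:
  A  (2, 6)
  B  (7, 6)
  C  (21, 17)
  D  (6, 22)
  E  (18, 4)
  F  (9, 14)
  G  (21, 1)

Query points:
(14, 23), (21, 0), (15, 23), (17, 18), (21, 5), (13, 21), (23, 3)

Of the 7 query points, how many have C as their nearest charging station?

2

(14, 23) — d² to each: A:433, B:338, C:85, D:65, E:377, F:106, G:533 → nearest is D
(21, 0) — d² to each: A:397, B:232, C:289, D:709, E:25, F:340, G:1 → nearest is G
(15, 23) — d² to each: A:458, B:353, C:72, D:82, E:370, F:117, G:520 → nearest is C
(17, 18) — d² to each: A:369, B:244, C:17, D:137, E:197, F:80, G:305 → nearest is C
(21, 5) — d² to each: A:362, B:197, C:144, D:514, E:10, F:225, G:16 → nearest is E
(13, 21) — d² to each: A:346, B:261, C:80, D:50, E:314, F:65, G:464 → nearest is D
(23, 3) — d² to each: A:450, B:265, C:200, D:650, E:26, F:317, G:8 → nearest is G
2 of the 7 points have C as nearest.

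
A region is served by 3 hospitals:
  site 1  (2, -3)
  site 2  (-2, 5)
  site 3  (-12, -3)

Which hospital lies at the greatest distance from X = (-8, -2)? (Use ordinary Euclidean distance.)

site 1

Since √ is increasing, it suffices to compare squared distances:
d²(X, site 1) = (-8−2)² + (-2−(-3))² = 100 + 1 = 101
d²(X, site 2) = (-8−(-2))² + (-2−5)² = 36 + 49 = 85
d²(X, site 3) = (-8−(-12))² + (-2−(-3))² = 16 + 1 = 17
The largest is to site 1.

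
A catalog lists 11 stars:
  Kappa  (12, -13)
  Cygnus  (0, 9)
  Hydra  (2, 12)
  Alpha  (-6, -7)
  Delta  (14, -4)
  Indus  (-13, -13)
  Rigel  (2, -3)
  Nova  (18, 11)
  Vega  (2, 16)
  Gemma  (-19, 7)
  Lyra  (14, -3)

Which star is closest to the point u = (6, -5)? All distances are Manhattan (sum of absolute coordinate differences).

Rigel

d(u, Kappa) = 6 + 8 = 14
d(u, Cygnus) = 6 + 14 = 20
d(u, Hydra) = 4 + 17 = 21
d(u, Alpha) = 12 + 2 = 14
d(u, Delta) = 8 + 1 = 9
d(u, Indus) = 19 + 8 = 27
d(u, Rigel) = 4 + 2 = 6
d(u, Nova) = 12 + 16 = 28
d(u, Vega) = 4 + 21 = 25
d(u, Gemma) = 25 + 12 = 37
d(u, Lyra) = 8 + 2 = 10
Rigel is nearest.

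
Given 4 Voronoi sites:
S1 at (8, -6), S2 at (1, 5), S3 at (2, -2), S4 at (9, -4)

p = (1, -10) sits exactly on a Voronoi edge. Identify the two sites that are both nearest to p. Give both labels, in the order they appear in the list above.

S1 and S3

Squared distances from p to each site:
|pS1|² = 49 + 16 = 65
|pS2|² = 0 + 225 = 225
|pS3|² = 1 + 64 = 65
|pS4|² = 64 + 36 = 100
p is equidistant from S1 and S3 (both at squared distance 65), and every other site is strictly farther — so p lies on the S1–S3 Voronoi edge.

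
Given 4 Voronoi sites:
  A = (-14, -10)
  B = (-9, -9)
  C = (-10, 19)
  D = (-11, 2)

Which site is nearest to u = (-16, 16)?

Compare squared distances (the ordering matches that of the actual distances):
|uA|² = (-16−(-14))² + (16−(-10))² = 4 + 676 = 680
|uB|² = (-16−(-9))² + (16−(-9))² = 49 + 625 = 674
|uC|² = (-16−(-10))² + (16−19)² = 36 + 9 = 45
|uD|² = (-16−(-11))² + (16−2)² = 25 + 196 = 221
Minimum is at C.

C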